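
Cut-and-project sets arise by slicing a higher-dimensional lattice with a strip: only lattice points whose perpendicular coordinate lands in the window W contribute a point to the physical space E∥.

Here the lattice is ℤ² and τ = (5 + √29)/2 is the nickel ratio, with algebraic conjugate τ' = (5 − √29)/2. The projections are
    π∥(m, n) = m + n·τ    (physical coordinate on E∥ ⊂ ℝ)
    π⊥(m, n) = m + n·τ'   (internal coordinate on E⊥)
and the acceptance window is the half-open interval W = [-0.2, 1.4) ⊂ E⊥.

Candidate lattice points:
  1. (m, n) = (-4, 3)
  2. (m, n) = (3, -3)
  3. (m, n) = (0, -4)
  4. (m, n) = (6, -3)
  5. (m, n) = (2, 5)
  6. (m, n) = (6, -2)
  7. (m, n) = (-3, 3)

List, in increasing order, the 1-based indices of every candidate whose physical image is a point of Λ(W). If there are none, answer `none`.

3, 5

τ' = (5−√29)/2 ≈ -0.192582.
#1 (-4,3): internal coord -4 + (3)·τ' = -4.577747; -4.577747 ∉ [-0.2, 1.4) → out
#2 (3,-3): internal coord 3 + (-3)·τ' = +3.577747; +3.577747 ∉ [-0.2, 1.4) → out
#3 (0,-4): internal coord 0 + (-4)·τ' = +0.770330; +0.770330 ∈ [-0.2, 1.4) → IN Λ
#4 (6,-3): internal coord 6 + (-3)·τ' = +6.577747; +6.577747 ∉ [-0.2, 1.4) → out
#5 (2,5): internal coord 2 + (5)·τ' = +1.037088; +1.037088 ∈ [-0.2, 1.4) → IN Λ
#6 (6,-2): internal coord 6 + (-2)·τ' = +6.385165; +6.385165 ∉ [-0.2, 1.4) → out
#7 (-3,3): internal coord -3 + (3)·τ' = -3.577747; -3.577747 ∉ [-0.2, 1.4) → out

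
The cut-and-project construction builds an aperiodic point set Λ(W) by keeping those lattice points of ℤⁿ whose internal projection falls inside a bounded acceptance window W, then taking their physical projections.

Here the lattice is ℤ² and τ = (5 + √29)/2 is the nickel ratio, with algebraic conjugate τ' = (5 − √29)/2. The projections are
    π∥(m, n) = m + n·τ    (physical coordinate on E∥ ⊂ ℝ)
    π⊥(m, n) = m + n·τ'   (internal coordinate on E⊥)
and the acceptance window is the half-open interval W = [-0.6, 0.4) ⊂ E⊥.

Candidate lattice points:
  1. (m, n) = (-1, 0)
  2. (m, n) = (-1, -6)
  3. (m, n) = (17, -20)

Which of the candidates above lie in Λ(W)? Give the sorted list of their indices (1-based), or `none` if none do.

2

Numerically τ ≈ 5.1926 and τ' = −1/τ ≈ -0.1926.
[1] lift (-1,0): star map gives -1.0000; window check -0.6 ≤ -1.0000 < 0.4 is false → out
[2] lift (-1,-6): star map gives 0.1555; window check -0.6 ≤ 0.1555 < 0.4 is true → IN Λ
[3] lift (17,-20): star map gives 20.8516; window check -0.6 ≤ 20.8516 < 0.4 is false → out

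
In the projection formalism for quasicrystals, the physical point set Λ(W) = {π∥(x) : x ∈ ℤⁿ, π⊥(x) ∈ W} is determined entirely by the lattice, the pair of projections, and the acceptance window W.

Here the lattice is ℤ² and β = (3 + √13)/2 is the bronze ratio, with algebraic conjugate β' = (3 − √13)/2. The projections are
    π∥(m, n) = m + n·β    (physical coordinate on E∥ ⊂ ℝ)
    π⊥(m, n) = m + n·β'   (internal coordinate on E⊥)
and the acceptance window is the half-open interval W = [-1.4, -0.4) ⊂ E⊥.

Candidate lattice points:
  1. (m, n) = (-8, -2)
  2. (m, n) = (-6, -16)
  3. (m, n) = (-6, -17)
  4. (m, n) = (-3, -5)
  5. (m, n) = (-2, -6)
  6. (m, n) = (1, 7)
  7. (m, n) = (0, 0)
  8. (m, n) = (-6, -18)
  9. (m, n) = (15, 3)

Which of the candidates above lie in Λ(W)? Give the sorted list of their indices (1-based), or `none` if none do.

2, 3, 6, 8

Numerically β ≈ 3.30278 and β' = −1/β ≈ -0.30278.
[1] lift (-8,-2): star map gives -7.39445; window check -1.4 ≤ -7.39445 < -0.4 is false → out
[2] lift (-6,-16): star map gives -1.15559; window check -1.4 ≤ -1.15559 < -0.4 is true → IN Λ
[3] lift (-6,-17): star map gives -0.85281; window check -1.4 ≤ -0.85281 < -0.4 is true → IN Λ
[4] lift (-3,-5): star map gives -1.48612; window check -1.4 ≤ -1.48612 < -0.4 is false → out
[5] lift (-2,-6): star map gives -0.18335; window check -1.4 ≤ -0.18335 < -0.4 is false → out
[6] lift (1,7): star map gives -1.11943; window check -1.4 ≤ -1.11943 < -0.4 is true → IN Λ
[7] lift (0,0): star map gives 0.00000; window check -1.4 ≤ 0.00000 < -0.4 is false → out
[8] lift (-6,-18): star map gives -0.55004; window check -1.4 ≤ -0.55004 < -0.4 is true → IN Λ
[9] lift (15,3): star map gives 14.09167; window check -1.4 ≤ 14.09167 < -0.4 is false → out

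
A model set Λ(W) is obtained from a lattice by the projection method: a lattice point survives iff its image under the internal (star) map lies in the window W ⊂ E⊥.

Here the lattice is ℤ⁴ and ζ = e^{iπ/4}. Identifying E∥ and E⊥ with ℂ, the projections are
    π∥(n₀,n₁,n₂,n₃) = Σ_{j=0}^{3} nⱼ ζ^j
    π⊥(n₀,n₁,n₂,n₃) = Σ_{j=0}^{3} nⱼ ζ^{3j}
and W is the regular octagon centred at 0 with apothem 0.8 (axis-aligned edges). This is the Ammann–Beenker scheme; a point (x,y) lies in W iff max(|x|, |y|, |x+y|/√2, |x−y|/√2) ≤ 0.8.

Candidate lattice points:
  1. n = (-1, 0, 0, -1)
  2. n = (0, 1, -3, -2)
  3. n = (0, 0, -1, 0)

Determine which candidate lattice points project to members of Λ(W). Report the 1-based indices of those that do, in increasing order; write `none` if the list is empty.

none

π⊥(n) = n₀ + n₁ζ³ + n₂ζ⁶ + n₃ζ⁹ where ζ = e^{iπ/4}.
candidate 1: n = (-1, 0, 0, -1) → π⊥ ≈ (-1.707107, -0.707107); max(|x|,|y|,|x±y|/√2) = 1.707107 > 0.8 ⇒ ∉ W
candidate 2: n = (0, 1, -3, -2) → π⊥ ≈ (-2.121320, +2.292893); max(|x|,|y|,|x±y|/√2) = 3.121320 > 0.8 ⇒ ∉ W
candidate 3: n = (0, 0, -1, 0) → π⊥ ≈ (+0.000000, +1.000000); max(|x|,|y|,|x±y|/√2) = 1.000000 > 0.8 ⇒ ∉ W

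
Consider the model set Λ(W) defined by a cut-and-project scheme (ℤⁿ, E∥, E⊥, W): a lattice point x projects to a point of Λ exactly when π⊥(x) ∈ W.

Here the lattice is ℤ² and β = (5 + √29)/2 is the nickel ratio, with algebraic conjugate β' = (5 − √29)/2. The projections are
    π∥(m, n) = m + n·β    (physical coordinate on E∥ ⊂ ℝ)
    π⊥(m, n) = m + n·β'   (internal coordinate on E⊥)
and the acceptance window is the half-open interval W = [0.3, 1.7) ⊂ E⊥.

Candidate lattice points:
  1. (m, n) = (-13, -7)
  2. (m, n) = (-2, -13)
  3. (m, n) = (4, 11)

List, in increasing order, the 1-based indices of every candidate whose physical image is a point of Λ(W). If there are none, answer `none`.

Compute β' = (5−√29)/2 = -0.19258, so π⊥(m,n) = m -0.19258·n.
[1] lift (-13,-7): star map gives -11.65192; window check 0.3 ≤ -11.65192 < 1.7 is false → out
[2] lift (-2,-13): star map gives 0.50357; window check 0.3 ≤ 0.50357 < 1.7 is true → IN Λ
[3] lift (4,11): star map gives 1.88159; window check 0.3 ≤ 1.88159 < 1.7 is false → out

2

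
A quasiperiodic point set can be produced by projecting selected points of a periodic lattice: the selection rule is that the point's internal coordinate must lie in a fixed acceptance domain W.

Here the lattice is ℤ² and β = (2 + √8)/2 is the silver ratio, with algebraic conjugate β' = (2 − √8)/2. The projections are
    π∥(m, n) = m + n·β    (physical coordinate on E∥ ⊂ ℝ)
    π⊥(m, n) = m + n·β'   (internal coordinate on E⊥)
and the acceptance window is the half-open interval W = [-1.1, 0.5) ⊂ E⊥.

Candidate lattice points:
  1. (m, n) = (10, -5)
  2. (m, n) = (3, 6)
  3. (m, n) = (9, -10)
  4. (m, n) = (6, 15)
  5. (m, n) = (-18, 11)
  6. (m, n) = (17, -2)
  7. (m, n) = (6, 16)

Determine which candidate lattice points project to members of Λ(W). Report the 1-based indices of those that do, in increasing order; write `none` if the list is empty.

β' = (2−√8)/2 ≈ -0.414214.
[1] lift (10,-5): star map gives 12.071068; window check -1.1 ≤ 12.071068 < 0.5 is false → out
[2] lift (3,6): star map gives 0.514719; window check -1.1 ≤ 0.514719 < 0.5 is false → out
[3] lift (9,-10): star map gives 13.142136; window check -1.1 ≤ 13.142136 < 0.5 is false → out
[4] lift (6,15): star map gives -0.213203; window check -1.1 ≤ -0.213203 < 0.5 is true → IN Λ
[5] lift (-18,11): star map gives -22.556349; window check -1.1 ≤ -22.556349 < 0.5 is false → out
[6] lift (17,-2): star map gives 17.828427; window check -1.1 ≤ 17.828427 < 0.5 is false → out
[7] lift (6,16): star map gives -0.627417; window check -1.1 ≤ -0.627417 < 0.5 is true → IN Λ

4, 7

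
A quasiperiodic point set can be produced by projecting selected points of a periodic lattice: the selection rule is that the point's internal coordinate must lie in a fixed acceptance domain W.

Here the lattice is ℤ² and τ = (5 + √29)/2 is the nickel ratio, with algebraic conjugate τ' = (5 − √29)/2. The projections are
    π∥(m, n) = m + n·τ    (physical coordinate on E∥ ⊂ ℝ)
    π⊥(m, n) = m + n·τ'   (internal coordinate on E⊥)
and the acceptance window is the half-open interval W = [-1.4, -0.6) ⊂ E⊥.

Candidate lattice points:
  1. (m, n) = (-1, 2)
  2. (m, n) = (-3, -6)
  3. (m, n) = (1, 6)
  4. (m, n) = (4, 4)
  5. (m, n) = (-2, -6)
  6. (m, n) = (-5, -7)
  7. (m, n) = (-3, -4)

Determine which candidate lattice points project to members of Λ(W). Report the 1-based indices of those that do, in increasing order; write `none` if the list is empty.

Numerically τ ≈ 5.192582 and τ' = −1/τ ≈ -0.192582.
[1] lift (-1,2): star map gives -1.385165; window check -1.4 ≤ -1.385165 < -0.6 is true → IN Λ
[2] lift (-3,-6): star map gives -1.844506; window check -1.4 ≤ -1.844506 < -0.6 is false → out
[3] lift (1,6): star map gives -0.155494; window check -1.4 ≤ -0.155494 < -0.6 is false → out
[4] lift (4,4): star map gives 3.229670; window check -1.4 ≤ 3.229670 < -0.6 is false → out
[5] lift (-2,-6): star map gives -0.844506; window check -1.4 ≤ -0.844506 < -0.6 is true → IN Λ
[6] lift (-5,-7): star map gives -3.651923; window check -1.4 ≤ -3.651923 < -0.6 is false → out
[7] lift (-3,-4): star map gives -2.229670; window check -1.4 ≤ -2.229670 < -0.6 is false → out

1, 5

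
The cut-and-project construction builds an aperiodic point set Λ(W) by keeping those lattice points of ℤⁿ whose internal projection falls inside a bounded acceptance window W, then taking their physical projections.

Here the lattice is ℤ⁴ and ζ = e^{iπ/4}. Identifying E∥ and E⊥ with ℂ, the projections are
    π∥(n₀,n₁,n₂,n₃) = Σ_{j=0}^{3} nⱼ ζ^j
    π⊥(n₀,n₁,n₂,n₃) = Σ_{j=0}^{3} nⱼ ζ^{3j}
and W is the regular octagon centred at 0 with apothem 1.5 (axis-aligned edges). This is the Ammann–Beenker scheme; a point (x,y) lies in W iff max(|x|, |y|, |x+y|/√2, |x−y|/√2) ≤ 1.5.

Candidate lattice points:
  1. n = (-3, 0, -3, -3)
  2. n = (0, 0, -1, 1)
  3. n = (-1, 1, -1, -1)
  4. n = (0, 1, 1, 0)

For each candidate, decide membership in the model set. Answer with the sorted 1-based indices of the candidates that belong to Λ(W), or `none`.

4

With ζ = e^{iπ/4} the internal vectors are ζ^0,ζ^3,ζ^6,ζ^9.
candidate 1: n = (-3, 0, -3, -3) → π⊥ ≈ (-5.12132, +0.87868); max(|x|,|y|,|x±y|/√2) = 5.12132 > 1.5 ⇒ ∉ W
candidate 2: n = (0, 0, -1, 1) → π⊥ ≈ (+0.70711, +1.70711); max(|x|,|y|,|x±y|/√2) = 1.70711 > 1.5 ⇒ ∉ W
candidate 3: n = (-1, 1, -1, -1) → π⊥ ≈ (-2.41421, +1.00000); max(|x|,|y|,|x±y|/√2) = 2.41421 > 1.5 ⇒ ∉ W
candidate 4: n = (0, 1, 1, 0) → π⊥ ≈ (-0.70711, -0.29289); max(|x|,|y|,|x±y|/√2) = 0.70711 ≤ 1.5 ⇒ ∈ W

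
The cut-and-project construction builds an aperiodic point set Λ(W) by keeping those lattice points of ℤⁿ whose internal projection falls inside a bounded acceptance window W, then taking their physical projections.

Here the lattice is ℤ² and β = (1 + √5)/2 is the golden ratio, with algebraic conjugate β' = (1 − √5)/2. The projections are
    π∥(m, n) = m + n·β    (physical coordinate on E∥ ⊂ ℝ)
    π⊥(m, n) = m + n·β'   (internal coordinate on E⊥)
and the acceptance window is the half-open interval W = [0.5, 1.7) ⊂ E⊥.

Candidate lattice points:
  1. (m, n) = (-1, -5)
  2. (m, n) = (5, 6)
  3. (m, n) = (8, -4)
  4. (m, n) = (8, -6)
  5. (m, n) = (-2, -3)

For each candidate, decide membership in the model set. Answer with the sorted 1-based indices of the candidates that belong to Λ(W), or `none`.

2

Compute β' = (1−√5)/2 = -0.61803, so π⊥(m,n) = m -0.61803·n.
[1] lift (-1,-5): star map gives 2.09017; window check 0.5 ≤ 2.09017 < 1.7 is false → out
[2] lift (5,6): star map gives 1.29180; window check 0.5 ≤ 1.29180 < 1.7 is true → IN Λ
[3] lift (8,-4): star map gives 10.47214; window check 0.5 ≤ 10.47214 < 1.7 is false → out
[4] lift (8,-6): star map gives 11.70820; window check 0.5 ≤ 11.70820 < 1.7 is false → out
[5] lift (-2,-3): star map gives -0.14590; window check 0.5 ≤ -0.14590 < 1.7 is false → out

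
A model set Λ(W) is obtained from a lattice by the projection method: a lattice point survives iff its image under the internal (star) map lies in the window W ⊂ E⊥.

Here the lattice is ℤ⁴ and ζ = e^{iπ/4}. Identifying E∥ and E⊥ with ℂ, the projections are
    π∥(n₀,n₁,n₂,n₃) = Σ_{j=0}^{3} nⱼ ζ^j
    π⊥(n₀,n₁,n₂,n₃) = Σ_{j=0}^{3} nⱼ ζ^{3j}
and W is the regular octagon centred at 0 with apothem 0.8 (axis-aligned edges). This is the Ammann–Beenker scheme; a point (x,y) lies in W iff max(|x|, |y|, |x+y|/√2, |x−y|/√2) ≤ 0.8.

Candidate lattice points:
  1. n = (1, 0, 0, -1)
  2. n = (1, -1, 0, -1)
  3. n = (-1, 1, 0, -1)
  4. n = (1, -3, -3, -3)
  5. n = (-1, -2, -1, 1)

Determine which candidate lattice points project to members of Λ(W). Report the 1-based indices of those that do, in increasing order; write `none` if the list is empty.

1

With ζ = e^{iπ/4} the internal vectors are ζ^0,ζ^3,ζ^6,ζ^9.
candidate 1: n = (1, 0, 0, -1) → π⊥ ≈ (+0.29289, -0.70711); max(|x|,|y|,|x±y|/√2) = 0.70711 ≤ 0.8 ⇒ ∈ W
candidate 2: n = (1, -1, 0, -1) → π⊥ ≈ (+1.00000, -1.41421); max(|x|,|y|,|x±y|/√2) = 1.70711 > 0.8 ⇒ ∉ W
candidate 3: n = (-1, 1, 0, -1) → π⊥ ≈ (-2.41421, +0.00000); max(|x|,|y|,|x±y|/√2) = 2.41421 > 0.8 ⇒ ∉ W
candidate 4: n = (1, -3, -3, -3) → π⊥ ≈ (+1.00000, -1.24264); max(|x|,|y|,|x±y|/√2) = 1.58579 > 0.8 ⇒ ∉ W
candidate 5: n = (-1, -2, -1, 1) → π⊥ ≈ (+1.12132, +0.29289); max(|x|,|y|,|x±y|/√2) = 1.12132 > 0.8 ⇒ ∉ W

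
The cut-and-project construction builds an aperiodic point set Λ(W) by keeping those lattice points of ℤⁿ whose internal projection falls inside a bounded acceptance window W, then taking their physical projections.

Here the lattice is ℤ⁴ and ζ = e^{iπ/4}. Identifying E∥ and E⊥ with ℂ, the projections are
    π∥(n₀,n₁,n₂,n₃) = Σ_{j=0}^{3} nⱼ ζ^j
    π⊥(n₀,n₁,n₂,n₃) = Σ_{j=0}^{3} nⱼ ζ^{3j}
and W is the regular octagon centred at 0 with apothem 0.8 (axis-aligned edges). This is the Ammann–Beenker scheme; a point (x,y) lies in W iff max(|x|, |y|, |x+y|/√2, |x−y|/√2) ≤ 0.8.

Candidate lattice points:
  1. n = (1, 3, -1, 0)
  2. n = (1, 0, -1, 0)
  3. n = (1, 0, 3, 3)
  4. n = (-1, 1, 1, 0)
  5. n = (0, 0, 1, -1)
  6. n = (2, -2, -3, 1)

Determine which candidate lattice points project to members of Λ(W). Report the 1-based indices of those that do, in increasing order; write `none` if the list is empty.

With ζ = e^{iπ/4} the internal vectors are ζ^0,ζ^3,ζ^6,ζ^9.
#1 (1, 3, -1, 0): internal (-1.121320, 3.121320); octagon support 3.121320 vs apothem 0.8 → ∉ W
#2 (1, 0, -1, 0): internal (1.000000, 1.000000); octagon support 1.414214 vs apothem 0.8 → ∉ W
#3 (1, 0, 3, 3): internal (3.121320, -0.878680); octagon support 3.121320 vs apothem 0.8 → ∉ W
#4 (-1, 1, 1, 0): internal (-1.707107, -0.292893); octagon support 1.707107 vs apothem 0.8 → ∉ W
#5 (0, 0, 1, -1): internal (-0.707107, -1.707107); octagon support 1.707107 vs apothem 0.8 → ∉ W
#6 (2, -2, -3, 1): internal (4.121320, 2.292893); octagon support 4.535534 vs apothem 0.8 → ∉ W

none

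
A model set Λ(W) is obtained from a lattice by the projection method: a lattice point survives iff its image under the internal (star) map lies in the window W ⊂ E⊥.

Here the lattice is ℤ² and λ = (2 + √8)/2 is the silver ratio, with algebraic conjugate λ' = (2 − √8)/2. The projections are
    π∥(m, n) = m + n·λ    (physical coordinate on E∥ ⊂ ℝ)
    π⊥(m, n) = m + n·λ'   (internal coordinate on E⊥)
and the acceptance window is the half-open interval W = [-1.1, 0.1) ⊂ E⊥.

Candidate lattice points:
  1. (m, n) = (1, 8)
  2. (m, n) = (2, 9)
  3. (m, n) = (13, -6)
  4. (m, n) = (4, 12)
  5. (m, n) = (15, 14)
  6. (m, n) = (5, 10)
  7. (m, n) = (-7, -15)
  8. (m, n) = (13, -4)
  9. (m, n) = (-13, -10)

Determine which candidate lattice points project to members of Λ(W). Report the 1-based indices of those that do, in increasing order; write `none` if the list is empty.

Compute λ' = (2−√8)/2 = -0.414214, so π⊥(m,n) = m -0.414214·n.
[1] lift (1,8): star map gives -2.313708; window check -1.1 ≤ -2.313708 < 0.1 is false → out
[2] lift (2,9): star map gives -1.727922; window check -1.1 ≤ -1.727922 < 0.1 is false → out
[3] lift (13,-6): star map gives 15.485281; window check -1.1 ≤ 15.485281 < 0.1 is false → out
[4] lift (4,12): star map gives -0.970563; window check -1.1 ≤ -0.970563 < 0.1 is true → IN Λ
[5] lift (15,14): star map gives 9.201010; window check -1.1 ≤ 9.201010 < 0.1 is false → out
[6] lift (5,10): star map gives 0.857864; window check -1.1 ≤ 0.857864 < 0.1 is false → out
[7] lift (-7,-15): star map gives -0.786797; window check -1.1 ≤ -0.786797 < 0.1 is true → IN Λ
[8] lift (13,-4): star map gives 14.656854; window check -1.1 ≤ 14.656854 < 0.1 is false → out
[9] lift (-13,-10): star map gives -8.857864; window check -1.1 ≤ -8.857864 < 0.1 is false → out

4, 7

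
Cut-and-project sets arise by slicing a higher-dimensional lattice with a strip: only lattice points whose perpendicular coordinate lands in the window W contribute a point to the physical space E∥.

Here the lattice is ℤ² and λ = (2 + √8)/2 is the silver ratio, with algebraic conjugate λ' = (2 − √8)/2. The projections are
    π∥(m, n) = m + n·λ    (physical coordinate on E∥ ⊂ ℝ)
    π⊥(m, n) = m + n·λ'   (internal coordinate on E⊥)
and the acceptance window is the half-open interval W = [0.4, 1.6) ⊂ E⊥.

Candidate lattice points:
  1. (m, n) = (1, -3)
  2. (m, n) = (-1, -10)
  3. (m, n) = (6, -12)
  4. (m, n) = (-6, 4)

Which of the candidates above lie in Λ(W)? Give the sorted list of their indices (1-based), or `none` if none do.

Numerically λ ≈ 2.41421 and λ' = −1/λ ≈ -0.41421.
[1] lift (1,-3): star map gives 2.24264; window check 0.4 ≤ 2.24264 < 1.6 is false → out
[2] lift (-1,-10): star map gives 3.14214; window check 0.4 ≤ 3.14214 < 1.6 is false → out
[3] lift (6,-12): star map gives 10.97056; window check 0.4 ≤ 10.97056 < 1.6 is false → out
[4] lift (-6,4): star map gives -7.65685; window check 0.4 ≤ -7.65685 < 1.6 is false → out

none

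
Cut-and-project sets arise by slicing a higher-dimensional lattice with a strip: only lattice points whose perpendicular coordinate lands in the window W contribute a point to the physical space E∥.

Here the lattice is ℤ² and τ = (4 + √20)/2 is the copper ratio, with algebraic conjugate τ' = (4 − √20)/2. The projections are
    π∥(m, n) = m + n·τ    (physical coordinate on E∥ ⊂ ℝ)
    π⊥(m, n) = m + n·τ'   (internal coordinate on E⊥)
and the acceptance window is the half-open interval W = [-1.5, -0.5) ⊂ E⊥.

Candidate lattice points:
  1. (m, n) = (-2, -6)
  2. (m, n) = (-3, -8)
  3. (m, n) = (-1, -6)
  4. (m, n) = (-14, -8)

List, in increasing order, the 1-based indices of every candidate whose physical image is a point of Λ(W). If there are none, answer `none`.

1, 2

Compute τ' = (4−√20)/2 = -0.23607, so π⊥(m,n) = m -0.23607·n.
candidate 1: (m,n)=(-2,-6) → π∥ = -2-6·τ ≈ -27.41641, π⊥ = -2-6·τ' ≈ -0.58359 ∈ [-1.5, -0.5) ⇒ IN Λ
candidate 2: (m,n)=(-3,-8) → π∥ = -3-8·τ ≈ -36.88854, π⊥ = -3-8·τ' ≈ -1.11146 ∈ [-1.5, -0.5) ⇒ IN Λ
candidate 3: (m,n)=(-1,-6) → π∥ = -1-6·τ ≈ -26.41641, π⊥ = -1-6·τ' ≈ 0.41641 ∉ [-1.5, -0.5) ⇒ out
candidate 4: (m,n)=(-14,-8) → π∥ = -14-8·τ ≈ -47.88854, π⊥ = -14-8·τ' ≈ -12.11146 ∉ [-1.5, -0.5) ⇒ out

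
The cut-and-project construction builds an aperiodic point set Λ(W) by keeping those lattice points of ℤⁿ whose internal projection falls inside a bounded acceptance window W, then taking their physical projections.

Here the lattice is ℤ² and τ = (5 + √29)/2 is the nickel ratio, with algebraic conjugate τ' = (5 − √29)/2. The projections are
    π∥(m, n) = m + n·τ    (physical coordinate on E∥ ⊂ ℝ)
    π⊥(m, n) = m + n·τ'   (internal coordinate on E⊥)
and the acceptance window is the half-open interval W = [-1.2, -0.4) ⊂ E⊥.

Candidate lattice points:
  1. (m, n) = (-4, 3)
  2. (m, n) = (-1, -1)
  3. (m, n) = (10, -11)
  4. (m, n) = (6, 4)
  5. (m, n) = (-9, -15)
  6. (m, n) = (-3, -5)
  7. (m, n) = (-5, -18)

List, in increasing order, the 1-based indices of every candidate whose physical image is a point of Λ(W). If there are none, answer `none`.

Compute τ' = (5−√29)/2 = -0.1926, so π⊥(m,n) = m -0.1926·n.
#1 (-4,3): internal coord -4 + (3)·τ' = -4.5777; -4.5777 ∉ [-1.2, -0.4) → out
#2 (-1,-1): internal coord -1 + (-1)·τ' = -0.8074; -0.8074 ∈ [-1.2, -0.4) → IN Λ
#3 (10,-11): internal coord 10 + (-11)·τ' = +12.1184; +12.1184 ∉ [-1.2, -0.4) → out
#4 (6,4): internal coord 6 + (4)·τ' = +5.2297; +5.2297 ∉ [-1.2, -0.4) → out
#5 (-9,-15): internal coord -9 + (-15)·τ' = -6.1113; -6.1113 ∉ [-1.2, -0.4) → out
#6 (-3,-5): internal coord -3 + (-5)·τ' = -2.0371; -2.0371 ∉ [-1.2, -0.4) → out
#7 (-5,-18): internal coord -5 + (-18)·τ' = -1.5335; -1.5335 ∉ [-1.2, -0.4) → out

2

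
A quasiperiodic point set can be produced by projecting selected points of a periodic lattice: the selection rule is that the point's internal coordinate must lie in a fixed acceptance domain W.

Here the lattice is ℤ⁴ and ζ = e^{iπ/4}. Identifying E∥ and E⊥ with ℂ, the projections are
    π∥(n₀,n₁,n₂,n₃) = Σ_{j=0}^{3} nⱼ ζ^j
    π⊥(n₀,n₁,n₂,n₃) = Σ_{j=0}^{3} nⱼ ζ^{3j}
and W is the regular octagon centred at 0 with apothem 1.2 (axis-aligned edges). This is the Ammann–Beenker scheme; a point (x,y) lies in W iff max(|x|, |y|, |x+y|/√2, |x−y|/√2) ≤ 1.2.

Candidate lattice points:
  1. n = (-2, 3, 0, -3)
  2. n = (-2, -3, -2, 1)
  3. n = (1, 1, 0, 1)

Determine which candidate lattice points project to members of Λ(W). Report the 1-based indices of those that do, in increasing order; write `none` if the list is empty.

2

With ζ = e^{iπ/4} the internal vectors are ζ^0,ζ^3,ζ^6,ζ^9.
#1 (-2, 3, 0, -3): internal (-6.2426, 0.0000); octagon support 6.2426 vs apothem 1.2 → ∉ W
#2 (-2, -3, -2, 1): internal (0.8284, 0.5858); octagon support 1.0000 vs apothem 1.2 → ∈ W
#3 (1, 1, 0, 1): internal (1.0000, 1.4142); octagon support 1.7071 vs apothem 1.2 → ∉ W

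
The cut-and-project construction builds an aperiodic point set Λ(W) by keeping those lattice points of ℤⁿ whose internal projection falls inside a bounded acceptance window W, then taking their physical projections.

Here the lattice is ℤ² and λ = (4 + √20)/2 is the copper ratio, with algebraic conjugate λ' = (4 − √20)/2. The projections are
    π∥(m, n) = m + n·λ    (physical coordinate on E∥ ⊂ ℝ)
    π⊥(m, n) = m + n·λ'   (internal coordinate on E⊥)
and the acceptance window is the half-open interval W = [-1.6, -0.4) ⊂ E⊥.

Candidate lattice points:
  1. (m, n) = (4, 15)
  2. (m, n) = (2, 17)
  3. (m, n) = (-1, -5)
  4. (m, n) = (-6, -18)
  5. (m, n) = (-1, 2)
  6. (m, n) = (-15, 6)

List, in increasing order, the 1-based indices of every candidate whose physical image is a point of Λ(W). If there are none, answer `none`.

5

Compute λ' = (4−√20)/2 = -0.236068, so π⊥(m,n) = m -0.236068·n.
#1 (4,15): internal coord 4 + (15)·λ' = +0.458980; +0.458980 ∉ [-1.6, -0.4) → out
#2 (2,17): internal coord 2 + (17)·λ' = -2.013156; -2.013156 ∉ [-1.6, -0.4) → out
#3 (-1,-5): internal coord -1 + (-5)·λ' = +0.180340; +0.180340 ∉ [-1.6, -0.4) → out
#4 (-6,-18): internal coord -6 + (-18)·λ' = -1.750776; -1.750776 ∉ [-1.6, -0.4) → out
#5 (-1,2): internal coord -1 + (2)·λ' = -1.472136; -1.472136 ∈ [-1.6, -0.4) → IN Λ
#6 (-15,6): internal coord -15 + (6)·λ' = -16.416408; -16.416408 ∉ [-1.6, -0.4) → out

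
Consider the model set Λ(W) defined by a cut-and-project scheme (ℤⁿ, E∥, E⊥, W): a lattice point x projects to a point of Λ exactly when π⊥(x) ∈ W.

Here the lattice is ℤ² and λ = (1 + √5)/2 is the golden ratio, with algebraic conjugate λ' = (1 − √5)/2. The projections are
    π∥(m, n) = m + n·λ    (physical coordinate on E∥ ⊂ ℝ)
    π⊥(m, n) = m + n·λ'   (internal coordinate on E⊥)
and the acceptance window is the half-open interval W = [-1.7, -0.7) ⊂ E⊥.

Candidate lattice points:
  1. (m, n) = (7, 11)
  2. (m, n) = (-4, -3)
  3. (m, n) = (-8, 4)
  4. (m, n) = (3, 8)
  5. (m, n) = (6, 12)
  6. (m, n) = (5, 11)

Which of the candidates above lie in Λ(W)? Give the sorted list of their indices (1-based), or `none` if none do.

Compute λ' = (1−√5)/2 = -0.6180, so π⊥(m,n) = m -0.6180·n.
#1 (7,11): internal coord 7 + (11)·λ' = +0.2016; +0.2016 ∉ [-1.7, -0.7) → out
#2 (-4,-3): internal coord -4 + (-3)·λ' = -2.1459; -2.1459 ∉ [-1.7, -0.7) → out
#3 (-8,4): internal coord -8 + (4)·λ' = -10.4721; -10.4721 ∉ [-1.7, -0.7) → out
#4 (3,8): internal coord 3 + (8)·λ' = -1.9443; -1.9443 ∉ [-1.7, -0.7) → out
#5 (6,12): internal coord 6 + (12)·λ' = -1.4164; -1.4164 ∈ [-1.7, -0.7) → IN Λ
#6 (5,11): internal coord 5 + (11)·λ' = -1.7984; -1.7984 ∉ [-1.7, -0.7) → out

5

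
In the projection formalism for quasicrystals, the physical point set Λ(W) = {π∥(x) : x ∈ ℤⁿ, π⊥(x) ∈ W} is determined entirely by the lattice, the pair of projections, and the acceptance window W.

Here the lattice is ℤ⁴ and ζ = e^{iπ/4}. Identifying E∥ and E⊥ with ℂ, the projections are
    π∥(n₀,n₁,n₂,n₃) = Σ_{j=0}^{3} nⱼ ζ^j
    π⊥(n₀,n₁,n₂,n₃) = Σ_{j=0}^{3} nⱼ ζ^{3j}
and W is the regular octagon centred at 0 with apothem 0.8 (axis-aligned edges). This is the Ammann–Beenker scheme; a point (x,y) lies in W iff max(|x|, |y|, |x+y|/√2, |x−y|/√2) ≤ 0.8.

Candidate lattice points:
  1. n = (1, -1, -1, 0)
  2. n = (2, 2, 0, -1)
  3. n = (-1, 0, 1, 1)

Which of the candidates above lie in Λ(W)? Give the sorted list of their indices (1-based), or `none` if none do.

2, 3

π⊥(n) = n₀ + n₁ζ³ + n₂ζ⁶ + n₃ζ⁹ where ζ = e^{iπ/4}.
candidate 1: n = (1, -1, -1, 0) → π⊥ ≈ (+1.7071, +0.2929); max(|x|,|y|,|x±y|/√2) = 1.7071 > 0.8 ⇒ ∉ W
candidate 2: n = (2, 2, 0, -1) → π⊥ ≈ (-0.1213, +0.7071); max(|x|,|y|,|x±y|/√2) = 0.7071 ≤ 0.8 ⇒ ∈ W
candidate 3: n = (-1, 0, 1, 1) → π⊥ ≈ (-0.2929, -0.2929); max(|x|,|y|,|x±y|/√2) = 0.4142 ≤ 0.8 ⇒ ∈ W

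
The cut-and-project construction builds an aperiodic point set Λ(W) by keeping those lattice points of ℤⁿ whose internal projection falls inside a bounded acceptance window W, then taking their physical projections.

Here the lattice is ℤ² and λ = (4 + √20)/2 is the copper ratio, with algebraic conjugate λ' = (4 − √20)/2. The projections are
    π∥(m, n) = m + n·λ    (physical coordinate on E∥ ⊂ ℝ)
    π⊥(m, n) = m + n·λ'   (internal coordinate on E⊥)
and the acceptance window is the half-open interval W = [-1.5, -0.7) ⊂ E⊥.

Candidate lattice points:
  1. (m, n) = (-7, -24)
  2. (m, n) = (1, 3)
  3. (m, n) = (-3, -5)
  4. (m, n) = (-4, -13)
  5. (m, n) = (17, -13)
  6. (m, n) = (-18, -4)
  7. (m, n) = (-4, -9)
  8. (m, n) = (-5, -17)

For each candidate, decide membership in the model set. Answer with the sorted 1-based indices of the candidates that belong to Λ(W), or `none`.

1, 4, 8

Numerically λ ≈ 4.23607 and λ' = −1/λ ≈ -0.23607.
[1] lift (-7,-24): star map gives -1.33437; window check -1.5 ≤ -1.33437 < -0.7 is true → IN Λ
[2] lift (1,3): star map gives 0.29180; window check -1.5 ≤ 0.29180 < -0.7 is false → out
[3] lift (-3,-5): star map gives -1.81966; window check -1.5 ≤ -1.81966 < -0.7 is false → out
[4] lift (-4,-13): star map gives -0.93112; window check -1.5 ≤ -0.93112 < -0.7 is true → IN Λ
[5] lift (17,-13): star map gives 20.06888; window check -1.5 ≤ 20.06888 < -0.7 is false → out
[6] lift (-18,-4): star map gives -17.05573; window check -1.5 ≤ -17.05573 < -0.7 is false → out
[7] lift (-4,-9): star map gives -1.87539; window check -1.5 ≤ -1.87539 < -0.7 is false → out
[8] lift (-5,-17): star map gives -0.98684; window check -1.5 ≤ -0.98684 < -0.7 is true → IN Λ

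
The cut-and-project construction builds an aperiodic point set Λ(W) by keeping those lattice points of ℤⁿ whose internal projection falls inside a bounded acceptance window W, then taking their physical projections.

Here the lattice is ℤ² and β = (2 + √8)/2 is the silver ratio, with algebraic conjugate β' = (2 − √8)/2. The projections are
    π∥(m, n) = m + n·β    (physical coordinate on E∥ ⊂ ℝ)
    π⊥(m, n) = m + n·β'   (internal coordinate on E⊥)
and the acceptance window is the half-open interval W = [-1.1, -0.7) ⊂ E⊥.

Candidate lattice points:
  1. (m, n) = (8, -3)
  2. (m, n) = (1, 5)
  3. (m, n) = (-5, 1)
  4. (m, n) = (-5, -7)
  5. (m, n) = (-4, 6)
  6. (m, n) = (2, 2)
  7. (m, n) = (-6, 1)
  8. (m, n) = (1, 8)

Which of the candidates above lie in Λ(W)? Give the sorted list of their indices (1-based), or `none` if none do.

Numerically β ≈ 2.4142 and β' = −1/β ≈ -0.4142.
#1 (8,-3): internal coord 8 + (-3)·β' = +9.2426; +9.2426 ∉ [-1.1, -0.7) → out
#2 (1,5): internal coord 1 + (5)·β' = -1.0711; -1.0711 ∈ [-1.1, -0.7) → IN Λ
#3 (-5,1): internal coord -5 + (1)·β' = -5.4142; -5.4142 ∉ [-1.1, -0.7) → out
#4 (-5,-7): internal coord -5 + (-7)·β' = -2.1005; -2.1005 ∉ [-1.1, -0.7) → out
#5 (-4,6): internal coord -4 + (6)·β' = -6.4853; -6.4853 ∉ [-1.1, -0.7) → out
#6 (2,2): internal coord 2 + (2)·β' = +1.1716; +1.1716 ∉ [-1.1, -0.7) → out
#7 (-6,1): internal coord -6 + (1)·β' = -6.4142; -6.4142 ∉ [-1.1, -0.7) → out
#8 (1,8): internal coord 1 + (8)·β' = -2.3137; -2.3137 ∉ [-1.1, -0.7) → out

2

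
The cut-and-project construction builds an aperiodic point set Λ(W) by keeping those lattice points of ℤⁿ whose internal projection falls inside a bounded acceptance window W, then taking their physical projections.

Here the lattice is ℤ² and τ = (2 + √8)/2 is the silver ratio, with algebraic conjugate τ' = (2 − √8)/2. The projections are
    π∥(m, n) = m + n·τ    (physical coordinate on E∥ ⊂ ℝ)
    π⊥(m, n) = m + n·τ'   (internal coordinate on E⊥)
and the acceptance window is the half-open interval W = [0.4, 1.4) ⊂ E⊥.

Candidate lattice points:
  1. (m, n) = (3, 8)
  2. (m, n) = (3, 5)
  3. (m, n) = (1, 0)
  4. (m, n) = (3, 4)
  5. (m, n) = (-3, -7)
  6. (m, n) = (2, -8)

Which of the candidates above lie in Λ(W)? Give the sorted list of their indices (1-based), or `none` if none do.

τ' = (2−√8)/2 ≈ -0.41421.
candidate 1: (m,n)=(3,8) → π∥ = 3+8·τ ≈ 22.31371, π⊥ = 3+8·τ' ≈ -0.31371 ∉ [0.4, 1.4) ⇒ out
candidate 2: (m,n)=(3,5) → π∥ = 3+5·τ ≈ 15.07107, π⊥ = 3+5·τ' ≈ 0.92893 ∈ [0.4, 1.4) ⇒ IN Λ
candidate 3: (m,n)=(1,0) → π∥ = 1+0·τ ≈ 1.00000, π⊥ = 1+0·τ' ≈ 1.00000 ∈ [0.4, 1.4) ⇒ IN Λ
candidate 4: (m,n)=(3,4) → π∥ = 3+4·τ ≈ 12.65685, π⊥ = 3+4·τ' ≈ 1.34315 ∈ [0.4, 1.4) ⇒ IN Λ
candidate 5: (m,n)=(-3,-7) → π∥ = -3-7·τ ≈ -19.89949, π⊥ = -3-7·τ' ≈ -0.10051 ∉ [0.4, 1.4) ⇒ out
candidate 6: (m,n)=(2,-8) → π∥ = 2-8·τ ≈ -17.31371, π⊥ = 2-8·τ' ≈ 5.31371 ∉ [0.4, 1.4) ⇒ out

2, 3, 4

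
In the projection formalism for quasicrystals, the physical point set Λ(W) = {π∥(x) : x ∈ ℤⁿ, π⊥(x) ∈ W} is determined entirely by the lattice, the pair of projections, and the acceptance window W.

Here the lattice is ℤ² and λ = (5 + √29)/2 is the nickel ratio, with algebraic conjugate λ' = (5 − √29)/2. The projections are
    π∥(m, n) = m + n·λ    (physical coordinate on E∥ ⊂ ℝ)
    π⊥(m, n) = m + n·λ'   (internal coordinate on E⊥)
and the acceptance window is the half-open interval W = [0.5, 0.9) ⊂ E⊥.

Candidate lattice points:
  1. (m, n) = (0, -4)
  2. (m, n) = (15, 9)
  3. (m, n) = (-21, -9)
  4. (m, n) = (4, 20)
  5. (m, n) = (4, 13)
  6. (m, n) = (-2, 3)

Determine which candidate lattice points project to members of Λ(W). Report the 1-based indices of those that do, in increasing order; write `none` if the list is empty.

Compute λ' = (5−√29)/2 = -0.192582, so π⊥(m,n) = m -0.192582·n.
#1 (0,-4): internal coord 0 + (-4)·λ' = +0.770330; +0.770330 ∈ [0.5, 0.9) → IN Λ
#2 (15,9): internal coord 15 + (9)·λ' = +13.266758; +13.266758 ∉ [0.5, 0.9) → out
#3 (-21,-9): internal coord -21 + (-9)·λ' = -19.266758; -19.266758 ∉ [0.5, 0.9) → out
#4 (4,20): internal coord 4 + (20)·λ' = +0.148352; +0.148352 ∉ [0.5, 0.9) → out
#5 (4,13): internal coord 4 + (13)·λ' = +1.496429; +1.496429 ∉ [0.5, 0.9) → out
#6 (-2,3): internal coord -2 + (3)·λ' = -2.577747; -2.577747 ∉ [0.5, 0.9) → out

1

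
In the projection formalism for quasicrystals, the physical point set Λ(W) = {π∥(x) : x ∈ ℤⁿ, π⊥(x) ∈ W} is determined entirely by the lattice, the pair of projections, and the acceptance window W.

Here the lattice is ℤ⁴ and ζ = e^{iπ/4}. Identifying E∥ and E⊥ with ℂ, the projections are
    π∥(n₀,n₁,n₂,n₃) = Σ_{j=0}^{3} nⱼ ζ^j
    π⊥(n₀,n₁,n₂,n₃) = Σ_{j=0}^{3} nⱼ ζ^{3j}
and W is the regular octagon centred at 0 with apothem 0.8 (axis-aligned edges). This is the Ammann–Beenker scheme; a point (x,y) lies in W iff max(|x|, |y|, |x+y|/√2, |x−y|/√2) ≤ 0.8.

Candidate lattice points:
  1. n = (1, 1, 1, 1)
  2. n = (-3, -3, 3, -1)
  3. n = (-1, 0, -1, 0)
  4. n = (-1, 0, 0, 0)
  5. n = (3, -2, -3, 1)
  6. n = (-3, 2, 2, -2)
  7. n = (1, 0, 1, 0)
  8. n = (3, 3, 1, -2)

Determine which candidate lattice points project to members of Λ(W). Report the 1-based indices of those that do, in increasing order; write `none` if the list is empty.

8

Internal map: ζ^{3j} for j=0..3 gives (1,0), (−√2/2,√2/2), (0,−1), (√2/2,√2/2).
candidate 1: n = (1, 1, 1, 1) → π⊥ ≈ (+1.0000, +0.4142); max(|x|,|y|,|x±y|/√2) = 1.0000 > 0.8 ⇒ ∉ W
candidate 2: n = (-3, -3, 3, -1) → π⊥ ≈ (-1.5858, -5.8284); max(|x|,|y|,|x±y|/√2) = 5.8284 > 0.8 ⇒ ∉ W
candidate 3: n = (-1, 0, -1, 0) → π⊥ ≈ (-1.0000, +1.0000); max(|x|,|y|,|x±y|/√2) = 1.4142 > 0.8 ⇒ ∉ W
candidate 4: n = (-1, 0, 0, 0) → π⊥ ≈ (-1.0000, +0.0000); max(|x|,|y|,|x±y|/√2) = 1.0000 > 0.8 ⇒ ∉ W
candidate 5: n = (3, -2, -3, 1) → π⊥ ≈ (+5.1213, +2.2929); max(|x|,|y|,|x±y|/√2) = 5.2426 > 0.8 ⇒ ∉ W
candidate 6: n = (-3, 2, 2, -2) → π⊥ ≈ (-5.8284, -2.0000); max(|x|,|y|,|x±y|/√2) = 5.8284 > 0.8 ⇒ ∉ W
candidate 7: n = (1, 0, 1, 0) → π⊥ ≈ (+1.0000, -1.0000); max(|x|,|y|,|x±y|/√2) = 1.4142 > 0.8 ⇒ ∉ W
candidate 8: n = (3, 3, 1, -2) → π⊥ ≈ (-0.5355, -0.2929); max(|x|,|y|,|x±y|/√2) = 0.5858 ≤ 0.8 ⇒ ∈ W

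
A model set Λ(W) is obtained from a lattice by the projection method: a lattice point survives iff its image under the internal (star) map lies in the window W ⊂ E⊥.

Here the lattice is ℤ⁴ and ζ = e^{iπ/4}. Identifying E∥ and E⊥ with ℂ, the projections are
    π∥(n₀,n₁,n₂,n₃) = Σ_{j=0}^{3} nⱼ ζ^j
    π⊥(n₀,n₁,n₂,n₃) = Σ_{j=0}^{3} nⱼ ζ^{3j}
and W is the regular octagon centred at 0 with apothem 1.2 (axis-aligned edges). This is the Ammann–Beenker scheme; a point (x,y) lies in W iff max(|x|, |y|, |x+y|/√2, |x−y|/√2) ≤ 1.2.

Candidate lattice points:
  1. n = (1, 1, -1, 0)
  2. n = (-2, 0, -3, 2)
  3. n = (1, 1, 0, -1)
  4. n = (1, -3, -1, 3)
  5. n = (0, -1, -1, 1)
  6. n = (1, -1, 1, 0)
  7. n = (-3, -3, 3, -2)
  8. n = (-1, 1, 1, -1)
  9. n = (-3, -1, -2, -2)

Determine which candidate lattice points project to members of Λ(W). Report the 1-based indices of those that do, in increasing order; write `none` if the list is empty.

π⊥(n) = n₀ + n₁ζ³ + n₂ζ⁶ + n₃ζ⁹ where ζ = e^{iπ/4}.
#1 (1, 1, -1, 0): internal (0.292893, 1.707107); octagon support 1.707107 vs apothem 1.2 → ∉ W
#2 (-2, 0, -3, 2): internal (-0.585786, 4.414214); octagon support 4.414214 vs apothem 1.2 → ∉ W
#3 (1, 1, 0, -1): internal (-0.414214, 0.000000); octagon support 0.414214 vs apothem 1.2 → ∈ W
#4 (1, -3, -1, 3): internal (5.242641, 1.000000); octagon support 5.242641 vs apothem 1.2 → ∉ W
#5 (0, -1, -1, 1): internal (1.414214, 1.000000); octagon support 1.707107 vs apothem 1.2 → ∉ W
#6 (1, -1, 1, 0): internal (1.707107, -1.707107); octagon support 2.414214 vs apothem 1.2 → ∉ W
#7 (-3, -3, 3, -2): internal (-2.292893, -6.535534); octagon support 6.535534 vs apothem 1.2 → ∉ W
#8 (-1, 1, 1, -1): internal (-2.414214, -1.000000); octagon support 2.414214 vs apothem 1.2 → ∉ W
#9 (-3, -1, -2, -2): internal (-3.707107, -0.121320); octagon support 3.707107 vs apothem 1.2 → ∉ W

3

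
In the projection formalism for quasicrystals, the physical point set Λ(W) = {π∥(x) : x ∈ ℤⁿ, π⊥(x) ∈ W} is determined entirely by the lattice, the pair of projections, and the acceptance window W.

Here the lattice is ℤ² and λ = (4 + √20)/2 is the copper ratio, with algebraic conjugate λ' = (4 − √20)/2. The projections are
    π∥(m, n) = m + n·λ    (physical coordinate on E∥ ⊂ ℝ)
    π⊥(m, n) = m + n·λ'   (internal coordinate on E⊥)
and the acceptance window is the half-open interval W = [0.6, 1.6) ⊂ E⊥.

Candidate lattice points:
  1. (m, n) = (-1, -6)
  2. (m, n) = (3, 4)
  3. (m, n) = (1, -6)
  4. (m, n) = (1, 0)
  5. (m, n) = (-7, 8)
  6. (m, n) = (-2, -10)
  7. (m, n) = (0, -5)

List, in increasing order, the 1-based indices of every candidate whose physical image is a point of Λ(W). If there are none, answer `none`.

4, 7

λ' = (4−√20)/2 ≈ -0.236068.
candidate 1: (m,n)=(-1,-6) → π∥ = -1-6·λ ≈ -26.416408, π⊥ = -1-6·λ' ≈ 0.416408 ∉ [0.6, 1.6) ⇒ out
candidate 2: (m,n)=(3,4) → π∥ = 3+4·λ ≈ 19.944272, π⊥ = 3+4·λ' ≈ 2.055728 ∉ [0.6, 1.6) ⇒ out
candidate 3: (m,n)=(1,-6) → π∥ = 1-6·λ ≈ -24.416408, π⊥ = 1-6·λ' ≈ 2.416408 ∉ [0.6, 1.6) ⇒ out
candidate 4: (m,n)=(1,0) → π∥ = 1+0·λ ≈ 1.000000, π⊥ = 1+0·λ' ≈ 1.000000 ∈ [0.6, 1.6) ⇒ IN Λ
candidate 5: (m,n)=(-7,8) → π∥ = -7+8·λ ≈ 26.888544, π⊥ = -7+8·λ' ≈ -8.888544 ∉ [0.6, 1.6) ⇒ out
candidate 6: (m,n)=(-2,-10) → π∥ = -2-10·λ ≈ -44.360680, π⊥ = -2-10·λ' ≈ 0.360680 ∉ [0.6, 1.6) ⇒ out
candidate 7: (m,n)=(0,-5) → π∥ = 0-5·λ ≈ -21.180340, π⊥ = 0-5·λ' ≈ 1.180340 ∈ [0.6, 1.6) ⇒ IN Λ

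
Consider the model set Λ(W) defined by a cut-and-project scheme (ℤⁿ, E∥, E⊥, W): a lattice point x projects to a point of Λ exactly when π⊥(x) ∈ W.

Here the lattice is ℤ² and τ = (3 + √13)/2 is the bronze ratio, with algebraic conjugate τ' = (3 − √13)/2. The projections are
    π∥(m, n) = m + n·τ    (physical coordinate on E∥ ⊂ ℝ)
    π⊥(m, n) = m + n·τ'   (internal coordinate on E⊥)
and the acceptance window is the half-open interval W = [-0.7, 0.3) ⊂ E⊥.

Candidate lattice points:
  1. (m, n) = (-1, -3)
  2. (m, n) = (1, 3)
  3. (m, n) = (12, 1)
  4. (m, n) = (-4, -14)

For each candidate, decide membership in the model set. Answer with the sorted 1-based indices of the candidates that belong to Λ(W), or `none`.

1, 2, 4

Numerically τ ≈ 3.302776 and τ' = −1/τ ≈ -0.302776.
candidate 1: (m,n)=(-1,-3) → π∥ = -1-3·τ ≈ -10.908327, π⊥ = -1-3·τ' ≈ -0.091673 ∈ [-0.7, 0.3) ⇒ IN Λ
candidate 2: (m,n)=(1,3) → π∥ = 1+3·τ ≈ 10.908327, π⊥ = 1+3·τ' ≈ 0.091673 ∈ [-0.7, 0.3) ⇒ IN Λ
candidate 3: (m,n)=(12,1) → π∥ = 12+1·τ ≈ 15.302776, π⊥ = 12+1·τ' ≈ 11.697224 ∉ [-0.7, 0.3) ⇒ out
candidate 4: (m,n)=(-4,-14) → π∥ = -4-14·τ ≈ -50.238859, π⊥ = -4-14·τ' ≈ 0.238859 ∈ [-0.7, 0.3) ⇒ IN Λ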